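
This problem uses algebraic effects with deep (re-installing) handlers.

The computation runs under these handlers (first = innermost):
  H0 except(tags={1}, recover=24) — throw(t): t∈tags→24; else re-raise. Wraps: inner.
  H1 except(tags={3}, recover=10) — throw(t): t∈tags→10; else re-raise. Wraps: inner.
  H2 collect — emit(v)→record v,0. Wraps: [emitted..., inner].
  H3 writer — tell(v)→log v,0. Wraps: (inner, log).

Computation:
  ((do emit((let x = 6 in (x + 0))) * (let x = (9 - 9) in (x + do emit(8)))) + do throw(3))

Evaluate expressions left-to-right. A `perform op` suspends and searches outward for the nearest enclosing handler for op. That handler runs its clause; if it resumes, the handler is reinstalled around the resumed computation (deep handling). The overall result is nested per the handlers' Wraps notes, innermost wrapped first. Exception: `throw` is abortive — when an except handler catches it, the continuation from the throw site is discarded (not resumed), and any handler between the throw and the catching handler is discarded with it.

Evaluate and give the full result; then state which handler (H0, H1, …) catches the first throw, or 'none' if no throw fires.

Evaluation trace:
emit(6) @ H2 ⇒ out+=6
emit(8) @ H2 ⇒ out+=8
throw(3) @ H0 re-raised
throw(3) @ H1 caught ⇒ 10
H2 returns [6, 8, 10]
H3 returns ([6, 8, 10], ())
= ([6, 8, 10], ())

Answer: ([6, 8, 10], ()) ; first throw caught by: H1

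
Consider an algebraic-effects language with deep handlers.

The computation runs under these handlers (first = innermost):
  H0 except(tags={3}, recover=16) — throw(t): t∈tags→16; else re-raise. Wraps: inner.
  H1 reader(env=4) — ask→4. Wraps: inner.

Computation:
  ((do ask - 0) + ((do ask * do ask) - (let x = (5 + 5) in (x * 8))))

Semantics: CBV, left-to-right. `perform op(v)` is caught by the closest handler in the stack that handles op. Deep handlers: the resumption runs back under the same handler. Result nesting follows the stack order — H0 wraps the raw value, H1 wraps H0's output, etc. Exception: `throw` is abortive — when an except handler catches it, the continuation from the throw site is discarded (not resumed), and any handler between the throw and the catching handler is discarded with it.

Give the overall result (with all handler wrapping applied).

Answer: -60

Evaluation trace:
ask @ H1 ⇒ 4
ask @ H1 ⇒ 4
ask @ H1 ⇒ 4
H0 returns -60
H1 returns -60
= -60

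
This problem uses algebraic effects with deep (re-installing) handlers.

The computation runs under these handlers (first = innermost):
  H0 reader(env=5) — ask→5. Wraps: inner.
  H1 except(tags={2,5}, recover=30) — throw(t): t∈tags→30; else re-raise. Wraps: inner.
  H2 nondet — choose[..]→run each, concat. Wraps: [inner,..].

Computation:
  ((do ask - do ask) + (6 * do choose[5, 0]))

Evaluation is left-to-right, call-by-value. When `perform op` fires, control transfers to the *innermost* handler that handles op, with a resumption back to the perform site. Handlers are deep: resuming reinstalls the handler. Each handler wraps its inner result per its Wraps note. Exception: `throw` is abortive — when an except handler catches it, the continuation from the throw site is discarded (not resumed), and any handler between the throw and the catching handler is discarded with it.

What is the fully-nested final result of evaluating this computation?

Answer: [30, 0]

Step-by-step:
ask @ H0 ⇒ 5
ask @ H0 ⇒ 5
choose[5, 0] @ H2
  branch[0] choose=5:
    H0 returns 30
    H1 returns 30
    H2 returns [30]
  branch[1] choose=0:
    H0 returns 0
    H1 returns 0
    H2 returns [0]
= [30, 0]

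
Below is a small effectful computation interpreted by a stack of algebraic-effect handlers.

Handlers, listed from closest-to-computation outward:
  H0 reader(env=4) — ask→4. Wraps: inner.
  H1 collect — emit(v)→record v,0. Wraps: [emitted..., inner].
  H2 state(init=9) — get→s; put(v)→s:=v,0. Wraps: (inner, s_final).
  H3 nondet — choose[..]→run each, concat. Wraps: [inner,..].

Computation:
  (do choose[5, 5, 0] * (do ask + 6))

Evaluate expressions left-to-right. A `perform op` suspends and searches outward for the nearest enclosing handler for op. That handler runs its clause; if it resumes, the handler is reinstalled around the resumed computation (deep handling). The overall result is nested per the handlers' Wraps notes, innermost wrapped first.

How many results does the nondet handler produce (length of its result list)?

Step-by-step:
choose[5, 5, 0] @ H3
  branch[0] choose=5:
    ask @ H0 ⇒ 4
    H0 returns 50
    H1 returns [50]
    H2 returns ([50], 9)
    H3 returns [([50], 9)]
  branch[1] choose=5:
    ask @ H0 ⇒ 4
    H0 returns 50
    H1 returns [50]
    H2 returns ([50], 9)
    H3 returns [([50], 9)]
  branch[2] choose=0:
    ask @ H0 ⇒ 4
    H0 returns 0
    H1 returns [0]
    H2 returns ([0], 9)
    H3 returns [([0], 9)]
= [([50], 9), ([50], 9), ([0], 9)]

Answer: 3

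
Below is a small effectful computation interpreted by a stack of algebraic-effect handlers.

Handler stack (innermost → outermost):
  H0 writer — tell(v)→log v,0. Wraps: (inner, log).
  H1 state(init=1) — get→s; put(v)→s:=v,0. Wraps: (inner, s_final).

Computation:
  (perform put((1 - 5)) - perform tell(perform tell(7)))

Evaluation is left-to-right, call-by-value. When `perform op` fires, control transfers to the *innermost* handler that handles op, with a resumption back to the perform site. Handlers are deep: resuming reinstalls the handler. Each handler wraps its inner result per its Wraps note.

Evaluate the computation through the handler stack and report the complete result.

Answer: ((0, (7, 0)), -4)

Evaluation trace:
put(-4) @ H1 ⇒ s:=-4
tell(7) @ H0 ⇒ log+=7
tell(0) @ H0 ⇒ log+=0
H0 returns (0, (7, 0))
H1 returns ((0, (7, 0)), -4)
= ((0, (7, 0)), -4)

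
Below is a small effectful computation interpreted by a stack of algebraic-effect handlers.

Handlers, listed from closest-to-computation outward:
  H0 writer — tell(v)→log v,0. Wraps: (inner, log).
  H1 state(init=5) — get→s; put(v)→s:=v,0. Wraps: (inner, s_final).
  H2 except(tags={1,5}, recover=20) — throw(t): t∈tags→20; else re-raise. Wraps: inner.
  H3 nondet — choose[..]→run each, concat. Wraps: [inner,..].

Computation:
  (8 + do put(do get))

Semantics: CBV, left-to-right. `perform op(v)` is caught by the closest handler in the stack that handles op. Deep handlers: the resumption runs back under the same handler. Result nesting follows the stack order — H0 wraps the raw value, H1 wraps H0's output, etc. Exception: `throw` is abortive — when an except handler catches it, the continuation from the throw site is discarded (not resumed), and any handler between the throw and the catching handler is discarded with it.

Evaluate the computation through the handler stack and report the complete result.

Answer: [((8, ()), 5)]

Working:
get @ H1 ⇒ 5
put(5) @ H1 ⇒ s:=5
H0 returns (8, ())
H1 returns ((8, ()), 5)
H2 returns ((8, ()), 5)
H3 returns [((8, ()), 5)]
= [((8, ()), 5)]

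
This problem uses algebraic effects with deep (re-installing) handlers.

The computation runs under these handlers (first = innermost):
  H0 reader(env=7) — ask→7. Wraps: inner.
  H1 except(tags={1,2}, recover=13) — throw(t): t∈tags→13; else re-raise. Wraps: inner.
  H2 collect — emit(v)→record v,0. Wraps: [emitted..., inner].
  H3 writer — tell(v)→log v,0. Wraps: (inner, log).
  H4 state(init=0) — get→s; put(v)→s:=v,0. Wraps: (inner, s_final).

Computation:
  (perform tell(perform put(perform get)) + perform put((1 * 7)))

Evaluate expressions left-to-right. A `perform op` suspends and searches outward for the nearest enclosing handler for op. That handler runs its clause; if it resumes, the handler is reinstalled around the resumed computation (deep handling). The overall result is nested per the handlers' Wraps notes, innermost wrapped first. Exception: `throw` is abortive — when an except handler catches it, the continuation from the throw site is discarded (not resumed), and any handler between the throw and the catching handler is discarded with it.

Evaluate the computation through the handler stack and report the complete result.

Evaluation trace:
get @ H4 ⇒ 0
put(0) @ H4 ⇒ s:=0
tell(0) @ H3 ⇒ log+=0
put(7) @ H4 ⇒ s:=7
H0 returns 0
H1 returns 0
H2 returns [0]
H3 returns ([0], (0))
H4 returns (([0], (0)), 7)
= (([0], (0)), 7)

Answer: (([0], (0)), 7)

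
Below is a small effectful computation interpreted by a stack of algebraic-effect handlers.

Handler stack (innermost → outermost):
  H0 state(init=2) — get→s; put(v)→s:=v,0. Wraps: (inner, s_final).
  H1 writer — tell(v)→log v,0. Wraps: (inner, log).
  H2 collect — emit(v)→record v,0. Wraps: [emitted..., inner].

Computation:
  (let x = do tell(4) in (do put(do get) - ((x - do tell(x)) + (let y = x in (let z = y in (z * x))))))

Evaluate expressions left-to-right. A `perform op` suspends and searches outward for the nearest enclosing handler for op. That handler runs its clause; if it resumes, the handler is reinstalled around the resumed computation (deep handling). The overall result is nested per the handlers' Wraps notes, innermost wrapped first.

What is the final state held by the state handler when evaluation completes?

Answer: 2

Evaluation trace:
tell(4) @ H1 ⇒ log+=4
get @ H0 ⇒ 2
put(2) @ H0 ⇒ s:=2
tell(0) @ H1 ⇒ log+=0
H0 returns (0, 2)
H1 returns ((0, 2), (4, 0))
H2 returns [((0, 2), (4, 0))]
= [((0, 2), (4, 0))]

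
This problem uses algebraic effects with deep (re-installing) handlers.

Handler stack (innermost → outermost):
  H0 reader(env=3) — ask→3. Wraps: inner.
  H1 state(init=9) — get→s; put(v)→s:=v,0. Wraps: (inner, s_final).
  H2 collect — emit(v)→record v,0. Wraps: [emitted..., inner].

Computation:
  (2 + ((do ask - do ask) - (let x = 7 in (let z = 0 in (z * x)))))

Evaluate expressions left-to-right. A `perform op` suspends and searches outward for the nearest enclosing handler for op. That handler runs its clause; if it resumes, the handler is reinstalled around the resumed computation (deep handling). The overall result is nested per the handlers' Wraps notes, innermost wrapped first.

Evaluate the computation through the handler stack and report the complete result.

Step-by-step:
ask @ H0 ⇒ 3
ask @ H0 ⇒ 3
H0 returns 2
H1 returns (2, 9)
H2 returns [(2, 9)]
= [(2, 9)]

Answer: [(2, 9)]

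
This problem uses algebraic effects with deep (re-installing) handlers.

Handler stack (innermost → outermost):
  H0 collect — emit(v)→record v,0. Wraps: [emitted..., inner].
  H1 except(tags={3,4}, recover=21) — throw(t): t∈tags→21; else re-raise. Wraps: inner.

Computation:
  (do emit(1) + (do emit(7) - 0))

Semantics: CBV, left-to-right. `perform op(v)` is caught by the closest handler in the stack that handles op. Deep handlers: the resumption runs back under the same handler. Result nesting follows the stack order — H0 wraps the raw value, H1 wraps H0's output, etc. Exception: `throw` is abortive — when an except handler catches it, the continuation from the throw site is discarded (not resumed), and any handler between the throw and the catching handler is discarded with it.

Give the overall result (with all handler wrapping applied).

Answer: [1, 7, 0]

Working:
emit(1) @ H0 ⇒ out+=1
emit(7) @ H0 ⇒ out+=7
H0 returns [1, 7, 0]
H1 returns [1, 7, 0]
= [1, 7, 0]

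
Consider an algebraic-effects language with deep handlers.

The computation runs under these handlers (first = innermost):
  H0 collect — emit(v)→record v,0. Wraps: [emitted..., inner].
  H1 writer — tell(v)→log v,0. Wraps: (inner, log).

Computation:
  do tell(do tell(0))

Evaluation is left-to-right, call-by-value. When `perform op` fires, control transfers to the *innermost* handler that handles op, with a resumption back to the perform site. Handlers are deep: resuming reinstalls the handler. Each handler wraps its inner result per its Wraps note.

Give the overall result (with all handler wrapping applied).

Evaluation trace:
tell(0) @ H1 ⇒ log+=0
tell(0) @ H1 ⇒ log+=0
H0 returns [0]
H1 returns ([0], (0, 0))
= ([0], (0, 0))

Answer: ([0], (0, 0))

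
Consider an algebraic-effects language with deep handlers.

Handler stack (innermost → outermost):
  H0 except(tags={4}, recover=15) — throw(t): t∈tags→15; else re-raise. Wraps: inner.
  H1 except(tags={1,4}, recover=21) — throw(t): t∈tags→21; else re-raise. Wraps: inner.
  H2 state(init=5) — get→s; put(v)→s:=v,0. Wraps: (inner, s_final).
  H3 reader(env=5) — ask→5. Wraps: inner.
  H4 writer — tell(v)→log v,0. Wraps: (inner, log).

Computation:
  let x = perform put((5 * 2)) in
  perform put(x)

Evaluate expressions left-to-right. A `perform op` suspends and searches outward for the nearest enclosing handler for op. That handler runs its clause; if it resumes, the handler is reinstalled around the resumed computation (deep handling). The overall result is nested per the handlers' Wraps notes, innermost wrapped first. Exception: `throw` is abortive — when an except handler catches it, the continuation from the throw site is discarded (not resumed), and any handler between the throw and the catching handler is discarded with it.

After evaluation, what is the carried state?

Answer: 0

Working:
put(10) @ H2 ⇒ s:=10
put(0) @ H2 ⇒ s:=0
H0 returns 0
H1 returns 0
H2 returns (0, 0)
H3 returns (0, 0)
H4 returns ((0, 0), ())
= ((0, 0), ())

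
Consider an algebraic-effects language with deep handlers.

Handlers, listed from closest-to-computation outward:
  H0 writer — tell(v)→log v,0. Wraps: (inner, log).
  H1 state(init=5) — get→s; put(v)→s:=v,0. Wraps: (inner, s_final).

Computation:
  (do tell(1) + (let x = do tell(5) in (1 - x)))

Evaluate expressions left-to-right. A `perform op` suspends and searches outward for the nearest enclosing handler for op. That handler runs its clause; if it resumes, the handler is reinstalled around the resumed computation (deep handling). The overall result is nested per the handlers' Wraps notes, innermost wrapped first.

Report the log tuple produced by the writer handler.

Answer: (1, 5)

Working:
tell(1) @ H0 ⇒ log+=1
tell(5) @ H0 ⇒ log+=5
H0 returns (1, (1, 5))
H1 returns ((1, (1, 5)), 5)
= ((1, (1, 5)), 5)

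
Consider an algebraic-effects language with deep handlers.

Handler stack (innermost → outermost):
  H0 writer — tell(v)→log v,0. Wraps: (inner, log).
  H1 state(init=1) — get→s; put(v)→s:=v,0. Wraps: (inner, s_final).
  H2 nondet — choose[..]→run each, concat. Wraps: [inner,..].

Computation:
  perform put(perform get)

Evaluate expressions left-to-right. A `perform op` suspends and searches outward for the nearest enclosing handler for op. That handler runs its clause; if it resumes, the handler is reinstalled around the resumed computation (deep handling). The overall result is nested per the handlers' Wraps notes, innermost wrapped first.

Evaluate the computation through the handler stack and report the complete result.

Step-by-step:
get @ H1 ⇒ 1
put(1) @ H1 ⇒ s:=1
H0 returns (0, ())
H1 returns ((0, ()), 1)
H2 returns [((0, ()), 1)]
= [((0, ()), 1)]

Answer: [((0, ()), 1)]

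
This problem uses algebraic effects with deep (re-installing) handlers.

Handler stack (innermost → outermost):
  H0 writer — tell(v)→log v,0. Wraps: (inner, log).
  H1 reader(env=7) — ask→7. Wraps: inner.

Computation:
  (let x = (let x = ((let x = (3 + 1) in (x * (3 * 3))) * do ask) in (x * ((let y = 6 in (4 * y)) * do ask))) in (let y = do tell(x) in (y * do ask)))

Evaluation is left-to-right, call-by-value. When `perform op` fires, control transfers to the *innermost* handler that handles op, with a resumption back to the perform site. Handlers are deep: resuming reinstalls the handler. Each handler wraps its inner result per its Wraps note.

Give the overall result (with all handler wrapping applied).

Step-by-step:
ask @ H1 ⇒ 7
ask @ H1 ⇒ 7
tell(42336) @ H0 ⇒ log+=42336
ask @ H1 ⇒ 7
H0 returns (0, (42336))
H1 returns (0, (42336))
= (0, (42336))

Answer: (0, (42336))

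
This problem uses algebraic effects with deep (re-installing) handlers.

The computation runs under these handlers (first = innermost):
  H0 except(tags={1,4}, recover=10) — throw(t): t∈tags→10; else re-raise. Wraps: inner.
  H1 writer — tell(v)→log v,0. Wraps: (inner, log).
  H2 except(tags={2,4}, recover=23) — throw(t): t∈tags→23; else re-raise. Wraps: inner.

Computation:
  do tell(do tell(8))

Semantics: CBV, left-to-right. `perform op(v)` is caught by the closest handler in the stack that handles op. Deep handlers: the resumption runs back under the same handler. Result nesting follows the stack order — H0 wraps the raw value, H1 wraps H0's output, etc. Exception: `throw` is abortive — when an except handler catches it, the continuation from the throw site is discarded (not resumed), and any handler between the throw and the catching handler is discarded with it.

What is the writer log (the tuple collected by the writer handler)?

Working:
tell(8) @ H1 ⇒ log+=8
tell(0) @ H1 ⇒ log+=0
H0 returns 0
H1 returns (0, (8, 0))
H2 returns (0, (8, 0))
= (0, (8, 0))

Answer: (8, 0)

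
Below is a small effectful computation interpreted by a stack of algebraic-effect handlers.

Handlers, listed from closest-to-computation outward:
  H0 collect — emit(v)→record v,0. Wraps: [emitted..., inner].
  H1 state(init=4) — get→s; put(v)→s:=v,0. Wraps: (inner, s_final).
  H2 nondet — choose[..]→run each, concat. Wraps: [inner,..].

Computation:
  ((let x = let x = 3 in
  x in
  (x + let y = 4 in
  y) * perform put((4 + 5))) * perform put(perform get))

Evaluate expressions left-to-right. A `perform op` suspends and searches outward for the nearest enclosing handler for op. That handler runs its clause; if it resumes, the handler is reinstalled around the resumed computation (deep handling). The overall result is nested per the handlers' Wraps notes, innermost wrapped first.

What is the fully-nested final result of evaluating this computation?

Answer: [([0], 9)]

Working:
put(9) @ H1 ⇒ s:=9
get @ H1 ⇒ 9
put(9) @ H1 ⇒ s:=9
H0 returns [0]
H1 returns ([0], 9)
H2 returns [([0], 9)]
= [([0], 9)]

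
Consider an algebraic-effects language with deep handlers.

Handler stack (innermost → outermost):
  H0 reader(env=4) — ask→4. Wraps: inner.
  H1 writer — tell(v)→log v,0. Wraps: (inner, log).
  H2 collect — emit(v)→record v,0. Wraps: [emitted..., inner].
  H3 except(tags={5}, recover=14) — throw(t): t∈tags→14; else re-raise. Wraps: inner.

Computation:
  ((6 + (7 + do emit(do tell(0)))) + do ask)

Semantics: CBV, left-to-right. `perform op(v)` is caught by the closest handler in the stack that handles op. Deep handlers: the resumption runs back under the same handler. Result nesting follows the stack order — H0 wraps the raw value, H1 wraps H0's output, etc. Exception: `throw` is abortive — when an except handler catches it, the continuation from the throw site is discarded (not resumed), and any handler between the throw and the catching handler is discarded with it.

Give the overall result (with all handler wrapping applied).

Step-by-step:
tell(0) @ H1 ⇒ log+=0
emit(0) @ H2 ⇒ out+=0
ask @ H0 ⇒ 4
H0 returns 17
H1 returns (17, (0))
H2 returns [0, (17, (0))]
H3 returns [0, (17, (0))]
= [0, (17, (0))]

Answer: [0, (17, (0))]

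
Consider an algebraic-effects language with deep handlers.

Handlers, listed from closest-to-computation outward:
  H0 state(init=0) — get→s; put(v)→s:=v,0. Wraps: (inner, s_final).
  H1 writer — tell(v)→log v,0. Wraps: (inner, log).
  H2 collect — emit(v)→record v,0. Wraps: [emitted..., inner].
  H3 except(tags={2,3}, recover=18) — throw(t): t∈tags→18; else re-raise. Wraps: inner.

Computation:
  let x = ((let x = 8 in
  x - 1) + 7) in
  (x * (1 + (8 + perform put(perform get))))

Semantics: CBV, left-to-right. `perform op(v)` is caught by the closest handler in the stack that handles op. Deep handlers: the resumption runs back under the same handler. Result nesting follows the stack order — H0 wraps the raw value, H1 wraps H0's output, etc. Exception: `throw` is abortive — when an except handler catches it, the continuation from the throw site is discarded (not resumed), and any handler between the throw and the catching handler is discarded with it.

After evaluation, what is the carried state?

Answer: 0

Evaluation trace:
get @ H0 ⇒ 0
put(0) @ H0 ⇒ s:=0
H0 returns (126, 0)
H1 returns ((126, 0), ())
H2 returns [((126, 0), ())]
H3 returns [((126, 0), ())]
= [((126, 0), ())]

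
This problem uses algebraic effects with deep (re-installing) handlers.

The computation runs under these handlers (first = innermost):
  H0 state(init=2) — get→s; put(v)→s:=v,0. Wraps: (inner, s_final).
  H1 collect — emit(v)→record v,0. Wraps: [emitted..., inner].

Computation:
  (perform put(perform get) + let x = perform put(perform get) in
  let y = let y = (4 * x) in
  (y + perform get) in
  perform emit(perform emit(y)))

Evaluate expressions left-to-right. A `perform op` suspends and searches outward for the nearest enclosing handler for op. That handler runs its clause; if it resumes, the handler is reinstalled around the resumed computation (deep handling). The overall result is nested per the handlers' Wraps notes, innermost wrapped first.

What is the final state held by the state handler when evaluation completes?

Answer: 2

Evaluation trace:
get @ H0 ⇒ 2
put(2) @ H0 ⇒ s:=2
get @ H0 ⇒ 2
put(2) @ H0 ⇒ s:=2
get @ H0 ⇒ 2
emit(2) @ H1 ⇒ out+=2
emit(0) @ H1 ⇒ out+=0
H0 returns (0, 2)
H1 returns [2, 0, (0, 2)]
= [2, 0, (0, 2)]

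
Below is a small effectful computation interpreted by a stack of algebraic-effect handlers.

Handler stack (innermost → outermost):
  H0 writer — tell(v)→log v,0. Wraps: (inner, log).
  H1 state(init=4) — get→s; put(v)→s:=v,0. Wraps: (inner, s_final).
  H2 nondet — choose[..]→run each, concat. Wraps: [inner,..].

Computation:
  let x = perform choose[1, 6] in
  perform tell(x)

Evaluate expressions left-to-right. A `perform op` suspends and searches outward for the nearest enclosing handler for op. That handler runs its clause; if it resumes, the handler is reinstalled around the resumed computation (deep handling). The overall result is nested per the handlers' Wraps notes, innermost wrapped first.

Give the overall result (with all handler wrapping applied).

Answer: [((0, (1)), 4), ((0, (6)), 4)]

Working:
choose[1, 6] @ H2
  branch[0] choose=1:
    tell(1) @ H0 ⇒ log+=1
    H0 returns (0, (1))
    H1 returns ((0, (1)), 4)
    H2 returns [((0, (1)), 4)]
  branch[1] choose=6:
    tell(6) @ H0 ⇒ log+=6
    H0 returns (0, (6))
    H1 returns ((0, (6)), 4)
    H2 returns [((0, (6)), 4)]
= [((0, (1)), 4), ((0, (6)), 4)]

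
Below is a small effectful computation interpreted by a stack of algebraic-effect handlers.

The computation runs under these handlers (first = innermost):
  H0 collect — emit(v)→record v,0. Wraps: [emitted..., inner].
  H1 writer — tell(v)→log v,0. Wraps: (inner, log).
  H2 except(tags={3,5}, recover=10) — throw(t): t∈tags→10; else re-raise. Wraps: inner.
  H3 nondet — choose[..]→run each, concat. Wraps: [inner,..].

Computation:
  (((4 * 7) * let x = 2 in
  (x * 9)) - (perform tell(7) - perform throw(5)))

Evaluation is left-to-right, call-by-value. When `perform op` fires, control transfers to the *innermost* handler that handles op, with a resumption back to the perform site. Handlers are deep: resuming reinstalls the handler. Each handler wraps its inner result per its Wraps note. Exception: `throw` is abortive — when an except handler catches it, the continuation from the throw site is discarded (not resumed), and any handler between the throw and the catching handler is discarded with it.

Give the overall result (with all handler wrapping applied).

Answer: [10]

Evaluation trace:
tell(7) @ H1 ⇒ log+=7
throw(5) @ H2 caught ⇒ 10
H3 returns [10]
= [10]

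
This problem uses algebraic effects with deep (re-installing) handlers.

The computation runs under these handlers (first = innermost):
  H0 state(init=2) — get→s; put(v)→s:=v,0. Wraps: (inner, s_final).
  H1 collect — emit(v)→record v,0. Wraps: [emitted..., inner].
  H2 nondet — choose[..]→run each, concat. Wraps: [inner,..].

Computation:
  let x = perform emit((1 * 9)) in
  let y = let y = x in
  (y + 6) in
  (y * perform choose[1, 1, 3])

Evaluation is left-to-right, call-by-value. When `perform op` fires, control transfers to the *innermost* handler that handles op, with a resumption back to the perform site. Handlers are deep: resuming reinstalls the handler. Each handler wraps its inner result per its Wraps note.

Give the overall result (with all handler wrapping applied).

Answer: [[9, (6, 2)], [9, (6, 2)], [9, (18, 2)]]

Working:
emit(9) @ H1 ⇒ out+=9
choose[1, 1, 3] @ H2
  branch[0] choose=1:
    H0 returns (6, 2)
    H1 returns [9, (6, 2)]
    H2 returns [[9, (6, 2)]]
  branch[1] choose=1:
    H0 returns (6, 2)
    H1 returns [9, (6, 2)]
    H2 returns [[9, (6, 2)]]
  branch[2] choose=3:
    H0 returns (18, 2)
    H1 returns [9, (18, 2)]
    H2 returns [[9, (18, 2)]]
= [[9, (6, 2)], [9, (6, 2)], [9, (18, 2)]]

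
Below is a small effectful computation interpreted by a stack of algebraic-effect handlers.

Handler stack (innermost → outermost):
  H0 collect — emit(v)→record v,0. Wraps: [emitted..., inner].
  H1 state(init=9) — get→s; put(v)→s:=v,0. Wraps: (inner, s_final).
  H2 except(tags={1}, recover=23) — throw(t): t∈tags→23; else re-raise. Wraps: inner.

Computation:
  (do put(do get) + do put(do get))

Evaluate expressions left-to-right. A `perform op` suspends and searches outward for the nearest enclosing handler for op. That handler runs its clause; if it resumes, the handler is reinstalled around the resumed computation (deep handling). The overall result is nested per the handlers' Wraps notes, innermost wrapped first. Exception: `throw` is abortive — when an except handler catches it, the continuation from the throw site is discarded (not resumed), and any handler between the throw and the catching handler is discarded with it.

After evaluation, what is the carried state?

Answer: 9

Working:
get @ H1 ⇒ 9
put(9) @ H1 ⇒ s:=9
get @ H1 ⇒ 9
put(9) @ H1 ⇒ s:=9
H0 returns [0]
H1 returns ([0], 9)
H2 returns ([0], 9)
= ([0], 9)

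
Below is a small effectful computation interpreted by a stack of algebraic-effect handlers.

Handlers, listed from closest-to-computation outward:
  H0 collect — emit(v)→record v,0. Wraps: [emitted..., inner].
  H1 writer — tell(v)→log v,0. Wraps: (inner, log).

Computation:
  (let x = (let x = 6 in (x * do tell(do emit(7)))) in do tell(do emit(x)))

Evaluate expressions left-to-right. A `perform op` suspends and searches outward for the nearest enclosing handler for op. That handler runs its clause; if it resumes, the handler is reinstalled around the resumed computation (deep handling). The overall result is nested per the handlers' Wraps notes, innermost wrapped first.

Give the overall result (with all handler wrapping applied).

Answer: ([7, 0, 0], (0, 0))

Evaluation trace:
emit(7) @ H0 ⇒ out+=7
tell(0) @ H1 ⇒ log+=0
emit(0) @ H0 ⇒ out+=0
tell(0) @ H1 ⇒ log+=0
H0 returns [7, 0, 0]
H1 returns ([7, 0, 0], (0, 0))
= ([7, 0, 0], (0, 0))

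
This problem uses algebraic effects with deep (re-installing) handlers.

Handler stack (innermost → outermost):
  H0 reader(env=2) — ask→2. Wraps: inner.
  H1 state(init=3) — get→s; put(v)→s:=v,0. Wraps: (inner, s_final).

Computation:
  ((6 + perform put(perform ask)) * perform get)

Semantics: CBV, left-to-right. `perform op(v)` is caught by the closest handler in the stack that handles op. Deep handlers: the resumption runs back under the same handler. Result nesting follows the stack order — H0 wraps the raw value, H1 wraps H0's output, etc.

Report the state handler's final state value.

Answer: 2

Step-by-step:
ask @ H0 ⇒ 2
put(2) @ H1 ⇒ s:=2
get @ H1 ⇒ 2
H0 returns 12
H1 returns (12, 2)
= (12, 2)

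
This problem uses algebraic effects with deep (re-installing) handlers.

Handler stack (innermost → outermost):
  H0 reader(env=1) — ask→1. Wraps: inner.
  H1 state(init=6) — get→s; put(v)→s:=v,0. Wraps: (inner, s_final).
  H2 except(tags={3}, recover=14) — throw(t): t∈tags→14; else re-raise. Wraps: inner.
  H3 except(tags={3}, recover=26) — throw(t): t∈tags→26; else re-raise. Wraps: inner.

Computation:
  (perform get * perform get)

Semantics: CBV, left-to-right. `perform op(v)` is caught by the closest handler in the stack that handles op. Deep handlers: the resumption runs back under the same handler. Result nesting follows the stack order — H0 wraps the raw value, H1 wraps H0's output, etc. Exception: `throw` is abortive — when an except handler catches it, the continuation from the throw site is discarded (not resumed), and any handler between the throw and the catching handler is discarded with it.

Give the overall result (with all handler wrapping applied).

Answer: (36, 6)

Step-by-step:
get @ H1 ⇒ 6
get @ H1 ⇒ 6
H0 returns 36
H1 returns (36, 6)
H2 returns (36, 6)
H3 returns (36, 6)
= (36, 6)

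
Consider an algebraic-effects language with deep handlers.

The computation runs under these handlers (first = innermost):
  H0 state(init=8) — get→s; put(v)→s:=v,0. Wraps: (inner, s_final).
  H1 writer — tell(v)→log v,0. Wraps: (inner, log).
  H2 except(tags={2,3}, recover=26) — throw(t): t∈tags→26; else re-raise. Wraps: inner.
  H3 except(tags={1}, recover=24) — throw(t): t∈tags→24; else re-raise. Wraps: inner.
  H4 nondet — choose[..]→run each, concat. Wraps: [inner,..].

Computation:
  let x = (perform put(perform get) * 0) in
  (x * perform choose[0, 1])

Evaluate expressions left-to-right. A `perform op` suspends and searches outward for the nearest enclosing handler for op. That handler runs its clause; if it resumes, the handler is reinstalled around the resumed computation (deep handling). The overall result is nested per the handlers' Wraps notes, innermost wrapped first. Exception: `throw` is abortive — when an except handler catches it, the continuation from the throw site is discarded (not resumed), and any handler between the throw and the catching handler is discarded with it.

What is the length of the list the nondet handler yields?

Step-by-step:
get @ H0 ⇒ 8
put(8) @ H0 ⇒ s:=8
choose[0, 1] @ H4
  branch[0] choose=0:
    H0 returns (0, 8)
    H1 returns ((0, 8), ())
    H2 returns ((0, 8), ())
    H3 returns ((0, 8), ())
    H4 returns [((0, 8), ())]
  branch[1] choose=1:
    H0 returns (0, 8)
    H1 returns ((0, 8), ())
    H2 returns ((0, 8), ())
    H3 returns ((0, 8), ())
    H4 returns [((0, 8), ())]
= [((0, 8), ()), ((0, 8), ())]

Answer: 2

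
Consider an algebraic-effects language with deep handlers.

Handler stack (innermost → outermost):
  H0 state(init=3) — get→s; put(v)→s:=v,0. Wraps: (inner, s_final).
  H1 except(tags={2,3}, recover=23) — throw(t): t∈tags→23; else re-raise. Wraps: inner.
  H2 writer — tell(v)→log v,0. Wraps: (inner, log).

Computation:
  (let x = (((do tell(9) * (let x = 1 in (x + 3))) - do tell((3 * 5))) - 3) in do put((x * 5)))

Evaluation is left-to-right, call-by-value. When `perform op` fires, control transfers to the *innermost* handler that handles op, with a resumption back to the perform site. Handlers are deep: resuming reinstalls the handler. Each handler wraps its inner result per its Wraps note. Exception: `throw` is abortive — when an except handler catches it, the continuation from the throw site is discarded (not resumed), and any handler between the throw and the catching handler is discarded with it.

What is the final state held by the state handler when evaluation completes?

Answer: -15

Working:
tell(9) @ H2 ⇒ log+=9
tell(15) @ H2 ⇒ log+=15
put(-15) @ H0 ⇒ s:=-15
H0 returns (0, -15)
H1 returns (0, -15)
H2 returns ((0, -15), (9, 15))
= ((0, -15), (9, 15))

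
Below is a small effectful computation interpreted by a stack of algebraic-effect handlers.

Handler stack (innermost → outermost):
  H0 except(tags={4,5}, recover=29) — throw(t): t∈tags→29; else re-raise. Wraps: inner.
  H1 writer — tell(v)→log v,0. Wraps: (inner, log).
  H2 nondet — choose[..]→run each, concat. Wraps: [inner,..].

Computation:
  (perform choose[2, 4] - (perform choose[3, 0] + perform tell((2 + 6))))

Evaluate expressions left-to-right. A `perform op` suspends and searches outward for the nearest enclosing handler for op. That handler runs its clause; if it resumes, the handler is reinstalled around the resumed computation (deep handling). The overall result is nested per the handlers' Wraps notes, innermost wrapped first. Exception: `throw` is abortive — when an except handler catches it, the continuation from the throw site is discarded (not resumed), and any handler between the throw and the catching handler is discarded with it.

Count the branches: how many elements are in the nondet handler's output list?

Answer: 4

Evaluation trace:
choose[2, 4] @ H2
  branch[0] choose=2:
    choose[3, 0] @ H2
      branch[0] choose=3:
        tell(8) @ H1 ⇒ log+=8
        H0 returns -1
        H1 returns (-1, (8))
        H2 returns [(-1, (8))]
      branch[1] choose=0:
        tell(8) @ H1 ⇒ log+=8
        H0 returns 2
        H1 returns (2, (8))
        H2 returns [(2, (8))]
  branch[1] choose=4:
    choose[3, 0] @ H2
      branch[0] choose=3:
        tell(8) @ H1 ⇒ log+=8
        H0 returns 1
        H1 returns (1, (8))
        H2 returns [(1, (8))]
      branch[1] choose=0:
        tell(8) @ H1 ⇒ log+=8
        H0 returns 4
        H1 returns (4, (8))
        H2 returns [(4, (8))]
= [(-1, (8)), (2, (8)), (1, (8)), (4, (8))]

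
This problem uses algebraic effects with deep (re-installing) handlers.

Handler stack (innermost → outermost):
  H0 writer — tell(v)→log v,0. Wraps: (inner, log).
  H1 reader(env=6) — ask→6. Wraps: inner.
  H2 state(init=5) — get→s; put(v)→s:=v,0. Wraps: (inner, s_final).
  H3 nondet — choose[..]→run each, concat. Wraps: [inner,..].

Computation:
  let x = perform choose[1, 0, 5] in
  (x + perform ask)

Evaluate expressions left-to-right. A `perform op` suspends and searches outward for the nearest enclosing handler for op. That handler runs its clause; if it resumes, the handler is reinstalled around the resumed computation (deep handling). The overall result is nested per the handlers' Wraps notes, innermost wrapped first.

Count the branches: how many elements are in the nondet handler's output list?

Working:
choose[1, 0, 5] @ H3
  branch[0] choose=1:
    ask @ H1 ⇒ 6
    H0 returns (7, ())
    H1 returns (7, ())
    H2 returns ((7, ()), 5)
    H3 returns [((7, ()), 5)]
  branch[1] choose=0:
    ask @ H1 ⇒ 6
    H0 returns (6, ())
    H1 returns (6, ())
    H2 returns ((6, ()), 5)
    H3 returns [((6, ()), 5)]
  branch[2] choose=5:
    ask @ H1 ⇒ 6
    H0 returns (11, ())
    H1 returns (11, ())
    H2 returns ((11, ()), 5)
    H3 returns [((11, ()), 5)]
= [((7, ()), 5), ((6, ()), 5), ((11, ()), 5)]

Answer: 3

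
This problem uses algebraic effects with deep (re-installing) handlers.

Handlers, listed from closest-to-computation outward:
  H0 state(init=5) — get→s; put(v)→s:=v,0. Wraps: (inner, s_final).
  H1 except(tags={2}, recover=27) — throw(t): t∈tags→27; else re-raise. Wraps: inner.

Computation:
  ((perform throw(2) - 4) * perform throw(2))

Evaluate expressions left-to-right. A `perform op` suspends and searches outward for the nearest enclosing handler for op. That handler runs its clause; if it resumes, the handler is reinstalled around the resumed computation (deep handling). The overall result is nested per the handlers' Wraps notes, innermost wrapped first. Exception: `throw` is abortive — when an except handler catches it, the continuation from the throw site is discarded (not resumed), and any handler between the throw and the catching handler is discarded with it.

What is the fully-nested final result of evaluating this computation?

Answer: 27

Working:
throw(2) @ H1 caught ⇒ 27
= 27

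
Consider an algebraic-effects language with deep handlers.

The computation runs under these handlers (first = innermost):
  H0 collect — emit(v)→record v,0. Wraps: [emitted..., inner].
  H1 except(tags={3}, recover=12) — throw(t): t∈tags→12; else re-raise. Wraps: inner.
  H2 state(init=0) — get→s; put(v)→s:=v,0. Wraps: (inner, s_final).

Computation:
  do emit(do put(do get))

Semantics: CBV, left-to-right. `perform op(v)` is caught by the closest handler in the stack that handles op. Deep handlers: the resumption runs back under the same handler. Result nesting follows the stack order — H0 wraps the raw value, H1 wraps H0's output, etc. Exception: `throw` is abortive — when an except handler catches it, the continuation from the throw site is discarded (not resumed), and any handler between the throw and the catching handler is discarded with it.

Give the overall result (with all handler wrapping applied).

Step-by-step:
get @ H2 ⇒ 0
put(0) @ H2 ⇒ s:=0
emit(0) @ H0 ⇒ out+=0
H0 returns [0, 0]
H1 returns [0, 0]
H2 returns ([0, 0], 0)
= ([0, 0], 0)

Answer: ([0, 0], 0)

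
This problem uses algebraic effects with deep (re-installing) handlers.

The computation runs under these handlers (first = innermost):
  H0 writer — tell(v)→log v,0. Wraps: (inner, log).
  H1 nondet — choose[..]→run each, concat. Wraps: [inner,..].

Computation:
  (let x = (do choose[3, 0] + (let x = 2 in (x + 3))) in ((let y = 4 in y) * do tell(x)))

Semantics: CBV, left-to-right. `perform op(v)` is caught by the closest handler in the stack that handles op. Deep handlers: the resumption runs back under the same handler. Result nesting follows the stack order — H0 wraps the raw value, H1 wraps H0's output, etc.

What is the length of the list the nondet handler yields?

Answer: 2

Evaluation trace:
choose[3, 0] @ H1
  branch[0] choose=3:
    tell(8) @ H0 ⇒ log+=8
    H0 returns (0, (8))
    H1 returns [(0, (8))]
  branch[1] choose=0:
    tell(5) @ H0 ⇒ log+=5
    H0 returns (0, (5))
    H1 returns [(0, (5))]
= [(0, (8)), (0, (5))]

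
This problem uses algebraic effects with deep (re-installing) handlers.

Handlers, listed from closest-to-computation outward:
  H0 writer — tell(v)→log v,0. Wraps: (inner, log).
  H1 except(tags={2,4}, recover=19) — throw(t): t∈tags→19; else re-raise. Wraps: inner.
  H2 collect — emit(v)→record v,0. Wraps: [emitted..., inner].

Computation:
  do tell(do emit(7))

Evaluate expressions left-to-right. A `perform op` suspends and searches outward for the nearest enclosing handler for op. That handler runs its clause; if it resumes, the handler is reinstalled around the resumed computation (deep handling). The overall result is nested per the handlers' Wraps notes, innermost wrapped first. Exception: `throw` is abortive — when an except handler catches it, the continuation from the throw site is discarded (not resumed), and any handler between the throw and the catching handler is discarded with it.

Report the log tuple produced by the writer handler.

Working:
emit(7) @ H2 ⇒ out+=7
tell(0) @ H0 ⇒ log+=0
H0 returns (0, (0))
H1 returns (0, (0))
H2 returns [7, (0, (0))]
= [7, (0, (0))]

Answer: (0)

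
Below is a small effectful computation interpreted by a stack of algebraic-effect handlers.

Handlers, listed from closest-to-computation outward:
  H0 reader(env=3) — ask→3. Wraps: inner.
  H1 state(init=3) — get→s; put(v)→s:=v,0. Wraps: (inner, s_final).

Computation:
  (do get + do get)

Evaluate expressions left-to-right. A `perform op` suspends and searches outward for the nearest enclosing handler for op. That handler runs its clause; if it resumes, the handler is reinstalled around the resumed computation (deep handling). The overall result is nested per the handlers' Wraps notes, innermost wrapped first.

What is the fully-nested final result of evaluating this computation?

Evaluation trace:
get @ H1 ⇒ 3
get @ H1 ⇒ 3
H0 returns 6
H1 returns (6, 3)
= (6, 3)

Answer: (6, 3)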